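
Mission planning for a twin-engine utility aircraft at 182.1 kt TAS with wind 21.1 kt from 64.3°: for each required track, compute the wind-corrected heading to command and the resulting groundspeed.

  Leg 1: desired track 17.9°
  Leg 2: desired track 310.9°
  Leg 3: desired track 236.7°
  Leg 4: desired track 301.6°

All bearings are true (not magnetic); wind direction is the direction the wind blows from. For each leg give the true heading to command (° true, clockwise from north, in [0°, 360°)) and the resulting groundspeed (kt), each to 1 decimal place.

Leg 1: desired track 17.9°; wind correction +4.8° → command heading 22.7°, groundspeed 166.9 kt
Leg 2: desired track 310.9°; wind correction +6.1° → command heading 317.0°, groundspeed 189.4 kt
Leg 3: desired track 236.7°; wind correction -0.9° → command heading 235.8°, groundspeed 203.0 kt
Leg 4: desired track 301.6°; wind correction +5.6° → command heading 307.2°, groundspeed 192.6 kt

Leg 1: heading=22.7°, groundspeed=166.9 kt
Leg 2: heading=317.0°, groundspeed=189.4 kt
Leg 3: heading=235.8°, groundspeed=203.0 kt
Leg 4: heading=307.2°, groundspeed=192.6 kt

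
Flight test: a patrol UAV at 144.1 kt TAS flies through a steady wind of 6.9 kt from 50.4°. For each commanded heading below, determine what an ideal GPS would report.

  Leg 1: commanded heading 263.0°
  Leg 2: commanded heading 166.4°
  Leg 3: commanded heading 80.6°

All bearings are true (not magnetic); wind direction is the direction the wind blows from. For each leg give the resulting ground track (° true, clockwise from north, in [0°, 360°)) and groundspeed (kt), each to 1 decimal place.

Leg 1: track=261.6°, groundspeed=150.0 kt
Leg 2: track=168.8°, groundspeed=147.3 kt
Leg 3: track=82.0°, groundspeed=138.2 kt

Leg 1: heading 263.0°; drift -1.4° → track 261.6°, groundspeed 150.0 kt
Leg 2: heading 166.4°; drift +2.4° → track 168.8°, groundspeed 147.3 kt
Leg 3: heading 80.6°; drift +1.4° → track 82.0°, groundspeed 138.2 kt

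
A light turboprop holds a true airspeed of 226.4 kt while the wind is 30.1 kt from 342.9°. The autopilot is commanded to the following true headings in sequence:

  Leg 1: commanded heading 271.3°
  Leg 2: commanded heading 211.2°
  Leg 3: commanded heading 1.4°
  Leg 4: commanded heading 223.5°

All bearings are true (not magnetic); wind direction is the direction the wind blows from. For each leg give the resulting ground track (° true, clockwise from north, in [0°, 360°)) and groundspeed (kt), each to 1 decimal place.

Leg 1: track=263.8°, groundspeed=218.8 kt
Leg 2: track=206.0°, groundspeed=247.4 kt
Leg 3: track=4.2°, groundspeed=198.1 kt
Leg 4: track=217.3°, groundspeed=242.6 kt

Leg 1: heading 271.3°; drift -7.5° → track 263.8°, groundspeed 218.8 kt
Leg 2: heading 211.2°; drift -5.2° → track 206.0°, groundspeed 247.4 kt
Leg 3: heading 1.4°; drift +2.8° → track 4.2°, groundspeed 198.1 kt
Leg 4: heading 223.5°; drift -6.2° → track 217.3°, groundspeed 242.6 kt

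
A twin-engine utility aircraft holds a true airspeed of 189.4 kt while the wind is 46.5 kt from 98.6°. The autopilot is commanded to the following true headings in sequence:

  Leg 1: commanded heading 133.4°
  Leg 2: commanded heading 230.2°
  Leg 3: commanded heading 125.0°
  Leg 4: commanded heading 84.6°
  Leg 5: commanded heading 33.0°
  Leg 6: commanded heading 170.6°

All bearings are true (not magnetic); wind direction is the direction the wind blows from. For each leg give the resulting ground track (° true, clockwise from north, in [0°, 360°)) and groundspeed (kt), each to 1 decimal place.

Leg 1: heading 133.4°; drift +10.0° → track 143.4°, groundspeed 153.5 kt
Leg 2: heading 230.2°; drift +9.0° → track 239.2°, groundspeed 223.0 kt
Leg 3: heading 125.0°; drift +8.0° → track 133.0°, groundspeed 149.2 kt
Leg 4: heading 84.6°; drift -4.5° → track 80.1°, groundspeed 144.7 kt
Leg 5: heading 33.0°; drift -14.0° → track 19.0°, groundspeed 175.4 kt
Leg 6: heading 170.6°; drift +14.2° → track 184.8°, groundspeed 180.5 kt

Leg 1: track=143.4°, groundspeed=153.5 kt
Leg 2: track=239.2°, groundspeed=223.0 kt
Leg 3: track=133.0°, groundspeed=149.2 kt
Leg 4: track=80.1°, groundspeed=144.7 kt
Leg 5: track=19.0°, groundspeed=175.4 kt
Leg 6: track=184.8°, groundspeed=180.5 kt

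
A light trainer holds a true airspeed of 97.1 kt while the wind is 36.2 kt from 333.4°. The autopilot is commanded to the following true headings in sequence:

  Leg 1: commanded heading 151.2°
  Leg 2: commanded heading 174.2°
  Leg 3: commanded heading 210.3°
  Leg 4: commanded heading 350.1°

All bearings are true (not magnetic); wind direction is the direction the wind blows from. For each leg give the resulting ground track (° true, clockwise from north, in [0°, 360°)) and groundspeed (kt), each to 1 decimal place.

Leg 1: track=151.8°, groundspeed=133.3 kt
Leg 2: track=168.6°, groundspeed=131.6 kt
Leg 3: track=195.8°, groundspeed=120.7 kt
Leg 4: track=359.6°, groundspeed=63.3 kt

Leg 1: heading 151.2°; drift +0.6° → track 151.8°, groundspeed 133.3 kt
Leg 2: heading 174.2°; drift -5.6° → track 168.6°, groundspeed 131.6 kt
Leg 3: heading 210.3°; drift -14.5° → track 195.8°, groundspeed 120.7 kt
Leg 4: heading 350.1°; drift +9.5° → track 359.6°, groundspeed 63.3 kt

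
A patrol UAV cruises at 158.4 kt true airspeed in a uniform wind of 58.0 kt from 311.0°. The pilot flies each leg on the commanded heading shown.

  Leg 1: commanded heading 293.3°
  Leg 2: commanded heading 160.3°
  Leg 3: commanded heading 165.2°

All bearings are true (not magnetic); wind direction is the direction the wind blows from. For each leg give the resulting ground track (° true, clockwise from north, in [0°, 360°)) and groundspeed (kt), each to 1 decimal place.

Leg 1: track=283.6°, groundspeed=104.6 kt
Leg 2: track=152.6°, groundspeed=210.9 kt
Leg 3: track=156.2°, groundspeed=208.9 kt

Leg 1: heading 293.3°; drift -9.7° → track 283.6°, groundspeed 104.6 kt
Leg 2: heading 160.3°; drift -7.7° → track 152.6°, groundspeed 210.9 kt
Leg 3: heading 165.2°; drift -9.0° → track 156.2°, groundspeed 208.9 kt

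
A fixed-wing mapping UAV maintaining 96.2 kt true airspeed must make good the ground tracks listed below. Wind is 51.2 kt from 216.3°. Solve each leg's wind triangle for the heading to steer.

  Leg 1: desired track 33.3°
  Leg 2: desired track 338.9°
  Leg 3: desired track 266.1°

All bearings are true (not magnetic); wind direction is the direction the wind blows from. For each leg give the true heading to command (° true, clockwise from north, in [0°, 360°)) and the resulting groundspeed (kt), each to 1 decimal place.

Leg 1: heading=31.7°, groundspeed=147.3 kt
Leg 2: heading=312.3°, groundspeed=113.6 kt
Leg 3: heading=242.1°, groundspeed=54.8 kt

Leg 1: desired track 33.3°; wind correction -1.6° → command heading 31.7°, groundspeed 147.3 kt
Leg 2: desired track 338.9°; wind correction -26.6° → command heading 312.3°, groundspeed 113.6 kt
Leg 3: desired track 266.1°; wind correction -24.0° → command heading 242.1°, groundspeed 54.8 kt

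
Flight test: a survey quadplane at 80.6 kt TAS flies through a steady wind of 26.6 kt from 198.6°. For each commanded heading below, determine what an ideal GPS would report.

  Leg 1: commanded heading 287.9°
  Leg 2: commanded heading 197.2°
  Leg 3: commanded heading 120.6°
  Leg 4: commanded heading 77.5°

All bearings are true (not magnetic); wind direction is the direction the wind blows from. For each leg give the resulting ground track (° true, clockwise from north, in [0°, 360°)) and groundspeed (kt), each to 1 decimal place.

Leg 1: heading 287.9°; drift +18.3° → track 306.2°, groundspeed 84.6 kt
Leg 2: heading 197.2°; drift -0.7° → track 196.5°, groundspeed 54.0 kt
Leg 3: heading 120.6°; drift -19.1° → track 101.5°, groundspeed 79.5 kt
Leg 4: heading 77.5°; drift -13.6° → track 63.9°, groundspeed 97.1 kt

Leg 1: track=306.2°, groundspeed=84.6 kt
Leg 2: track=196.5°, groundspeed=54.0 kt
Leg 3: track=101.5°, groundspeed=79.5 kt
Leg 4: track=63.9°, groundspeed=97.1 kt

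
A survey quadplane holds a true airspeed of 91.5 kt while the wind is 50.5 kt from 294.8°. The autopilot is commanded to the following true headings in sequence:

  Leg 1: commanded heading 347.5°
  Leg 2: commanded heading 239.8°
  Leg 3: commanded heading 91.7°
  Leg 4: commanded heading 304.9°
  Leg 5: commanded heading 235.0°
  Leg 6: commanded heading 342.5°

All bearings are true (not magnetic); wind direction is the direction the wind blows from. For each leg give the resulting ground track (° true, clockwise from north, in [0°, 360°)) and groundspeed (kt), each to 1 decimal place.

Leg 1: heading 347.5°; drift +33.4° → track 20.9°, groundspeed 73.0 kt
Leg 2: heading 239.8°; drift -33.5° → track 206.3°, groundspeed 75.0 kt
Leg 3: heading 91.7°; drift +8.2° → track 99.9°, groundspeed 139.4 kt
Leg 4: heading 304.9°; drift +12.0° → track 316.9°, groundspeed 42.7 kt
Leg 5: heading 235.0°; drift -33.4° → track 201.6°, groundspeed 79.2 kt
Leg 6: heading 342.5°; drift +33.0° → track 15.5°, groundspeed 68.6 kt

Leg 1: track=20.9°, groundspeed=73.0 kt
Leg 2: track=206.3°, groundspeed=75.0 kt
Leg 3: track=99.9°, groundspeed=139.4 kt
Leg 4: track=316.9°, groundspeed=42.7 kt
Leg 5: track=201.6°, groundspeed=79.2 kt
Leg 6: track=15.5°, groundspeed=68.6 kt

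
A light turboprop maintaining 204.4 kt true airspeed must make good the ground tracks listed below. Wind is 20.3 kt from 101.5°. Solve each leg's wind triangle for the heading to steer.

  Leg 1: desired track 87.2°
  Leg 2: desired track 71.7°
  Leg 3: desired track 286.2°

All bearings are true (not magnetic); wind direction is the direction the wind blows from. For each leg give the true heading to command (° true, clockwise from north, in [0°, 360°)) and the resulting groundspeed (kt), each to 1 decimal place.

Leg 1: desired track 87.2°; wind correction +1.4° → command heading 88.6°, groundspeed 184.7 kt
Leg 2: desired track 71.7°; wind correction +2.8° → command heading 74.5°, groundspeed 186.5 kt
Leg 3: desired track 286.2°; wind correction +0.5° → command heading 286.7°, groundspeed 224.6 kt

Leg 1: heading=88.6°, groundspeed=184.7 kt
Leg 2: heading=74.5°, groundspeed=186.5 kt
Leg 3: heading=286.7°, groundspeed=224.6 kt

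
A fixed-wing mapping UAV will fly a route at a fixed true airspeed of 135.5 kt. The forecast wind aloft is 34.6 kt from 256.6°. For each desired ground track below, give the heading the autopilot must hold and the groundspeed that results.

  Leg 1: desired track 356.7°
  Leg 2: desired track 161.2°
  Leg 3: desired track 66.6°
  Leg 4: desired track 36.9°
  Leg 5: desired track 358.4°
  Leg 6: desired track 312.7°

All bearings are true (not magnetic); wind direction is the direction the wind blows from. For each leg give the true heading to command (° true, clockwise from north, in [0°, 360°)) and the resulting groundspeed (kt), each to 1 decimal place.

Leg 1: heading=342.1°, groundspeed=137.2 kt
Leg 2: heading=175.9°, groundspeed=134.3 kt
Leg 3: heading=64.1°, groundspeed=169.4 kt
Leg 4: heading=27.5°, groundspeed=160.3 kt
Leg 5: heading=343.9°, groundspeed=138.3 kt
Leg 6: heading=300.5°, groundspeed=113.1 kt

Leg 1: desired track 356.7°; wind correction -14.6° → command heading 342.1°, groundspeed 137.2 kt
Leg 2: desired track 161.2°; wind correction +14.7° → command heading 175.9°, groundspeed 134.3 kt
Leg 3: desired track 66.6°; wind correction -2.5° → command heading 64.1°, groundspeed 169.4 kt
Leg 4: desired track 36.9°; wind correction -9.4° → command heading 27.5°, groundspeed 160.3 kt
Leg 5: desired track 358.4°; wind correction -14.5° → command heading 343.9°, groundspeed 138.3 kt
Leg 6: desired track 312.7°; wind correction -12.2° → command heading 300.5°, groundspeed 113.1 kt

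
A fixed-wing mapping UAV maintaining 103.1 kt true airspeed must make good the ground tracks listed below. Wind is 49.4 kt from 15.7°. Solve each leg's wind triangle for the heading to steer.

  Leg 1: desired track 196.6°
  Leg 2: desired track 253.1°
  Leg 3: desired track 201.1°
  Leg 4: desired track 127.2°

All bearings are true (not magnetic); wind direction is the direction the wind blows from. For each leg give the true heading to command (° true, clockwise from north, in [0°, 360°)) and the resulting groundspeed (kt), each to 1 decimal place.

Leg 1: heading=197.0°, groundspeed=152.5 kt
Leg 2: heading=276.9°, groundspeed=120.9 kt
Leg 3: heading=203.7°, groundspeed=152.2 kt
Leg 4: heading=100.7°, groundspeed=110.4 kt

Leg 1: desired track 196.6°; wind correction +0.4° → command heading 197.0°, groundspeed 152.5 kt
Leg 2: desired track 253.1°; wind correction +23.8° → command heading 276.9°, groundspeed 120.9 kt
Leg 3: desired track 201.1°; wind correction +2.6° → command heading 203.7°, groundspeed 152.2 kt
Leg 4: desired track 127.2°; wind correction -26.5° → command heading 100.7°, groundspeed 110.4 kt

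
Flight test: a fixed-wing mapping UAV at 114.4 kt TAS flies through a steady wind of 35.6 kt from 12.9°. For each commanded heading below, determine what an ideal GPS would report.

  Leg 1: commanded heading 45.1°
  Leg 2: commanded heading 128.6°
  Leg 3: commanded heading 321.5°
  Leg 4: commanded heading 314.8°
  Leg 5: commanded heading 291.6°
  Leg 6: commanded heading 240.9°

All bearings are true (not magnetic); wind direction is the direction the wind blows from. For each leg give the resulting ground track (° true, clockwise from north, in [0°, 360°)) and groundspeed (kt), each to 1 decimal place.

Leg 1: heading 45.1°; drift +12.7° → track 57.8°, groundspeed 86.4 kt
Leg 2: heading 128.6°; drift +13.9° → track 142.5°, groundspeed 133.7 kt
Leg 3: heading 321.5°; drift -16.8° → track 304.7°, groundspeed 96.3 kt
Leg 4: heading 314.8°; drift -17.5° → track 297.3°, groundspeed 100.3 kt
Leg 5: heading 291.6°; drift -17.9° → track 273.7°, groundspeed 114.6 kt
Leg 6: heading 240.9°; drift -10.8° → track 230.1°, groundspeed 140.7 kt

Leg 1: track=57.8°, groundspeed=86.4 kt
Leg 2: track=142.5°, groundspeed=133.7 kt
Leg 3: track=304.7°, groundspeed=96.3 kt
Leg 4: track=297.3°, groundspeed=100.3 kt
Leg 5: track=273.7°, groundspeed=114.6 kt
Leg 6: track=230.1°, groundspeed=140.7 kt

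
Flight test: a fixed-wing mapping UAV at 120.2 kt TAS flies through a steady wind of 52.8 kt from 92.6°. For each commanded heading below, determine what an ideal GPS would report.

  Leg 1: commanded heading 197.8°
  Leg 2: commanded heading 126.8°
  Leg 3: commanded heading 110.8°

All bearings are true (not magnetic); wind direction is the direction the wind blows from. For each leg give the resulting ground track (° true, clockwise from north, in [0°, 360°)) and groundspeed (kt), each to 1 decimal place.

Leg 1: track=218.6°, groundspeed=143.4 kt
Leg 2: track=148.0°, groundspeed=82.1 kt
Leg 3: track=124.0°, groundspeed=72.0 kt

Leg 1: heading 197.8°; drift +20.8° → track 218.6°, groundspeed 143.4 kt
Leg 2: heading 126.8°; drift +21.2° → track 148.0°, groundspeed 82.1 kt
Leg 3: heading 110.8°; drift +13.2° → track 124.0°, groundspeed 72.0 kt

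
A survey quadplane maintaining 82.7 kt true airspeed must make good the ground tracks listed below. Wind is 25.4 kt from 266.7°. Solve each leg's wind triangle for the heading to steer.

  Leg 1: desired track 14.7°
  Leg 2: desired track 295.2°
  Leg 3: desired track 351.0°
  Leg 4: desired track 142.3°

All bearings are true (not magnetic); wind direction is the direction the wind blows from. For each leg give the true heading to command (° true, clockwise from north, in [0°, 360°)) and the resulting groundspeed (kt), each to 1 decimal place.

Leg 1: desired track 14.7°; wind correction -17.0° → command heading 357.7°, groundspeed 86.9 kt
Leg 2: desired track 295.2°; wind correction -8.4° → command heading 286.8°, groundspeed 59.5 kt
Leg 3: desired track 351.0°; wind correction -17.8° → command heading 333.2°, groundspeed 76.2 kt
Leg 4: desired track 142.3°; wind correction +14.7° → command heading 157.0°, groundspeed 94.4 kt

Leg 1: heading=357.7°, groundspeed=86.9 kt
Leg 2: heading=286.8°, groundspeed=59.5 kt
Leg 3: heading=333.2°, groundspeed=76.2 kt
Leg 4: heading=157.0°, groundspeed=94.4 kt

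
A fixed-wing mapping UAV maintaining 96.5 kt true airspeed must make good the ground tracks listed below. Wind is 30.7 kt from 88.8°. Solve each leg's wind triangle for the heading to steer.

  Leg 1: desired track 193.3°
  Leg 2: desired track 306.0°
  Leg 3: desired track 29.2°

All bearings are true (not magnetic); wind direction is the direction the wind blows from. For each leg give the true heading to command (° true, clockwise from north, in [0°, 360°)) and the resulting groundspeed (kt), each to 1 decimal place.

Leg 1: heading=175.4°, groundspeed=99.5 kt
Leg 2: heading=317.1°, groundspeed=119.2 kt
Leg 3: heading=45.1°, groundspeed=77.3 kt

Leg 1: desired track 193.3°; wind correction -17.9° → command heading 175.4°, groundspeed 99.5 kt
Leg 2: desired track 306.0°; wind correction +11.1° → command heading 317.1°, groundspeed 119.2 kt
Leg 3: desired track 29.2°; wind correction +15.9° → command heading 45.1°, groundspeed 77.3 kt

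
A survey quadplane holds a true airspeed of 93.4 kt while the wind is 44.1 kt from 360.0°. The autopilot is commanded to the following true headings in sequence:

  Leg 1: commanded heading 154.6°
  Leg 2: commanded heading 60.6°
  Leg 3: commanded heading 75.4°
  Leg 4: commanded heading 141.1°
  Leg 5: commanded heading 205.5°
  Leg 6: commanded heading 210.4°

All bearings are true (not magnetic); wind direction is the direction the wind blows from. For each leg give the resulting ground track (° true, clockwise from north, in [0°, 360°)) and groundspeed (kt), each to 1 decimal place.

Leg 1: heading 154.6°; drift +8.1° → track 162.7°, groundspeed 134.6 kt
Leg 2: heading 60.6°; drift +28.2° → track 88.8°, groundspeed 81.4 kt
Leg 3: heading 75.4°; drift +27.4° → track 102.8°, groundspeed 92.7 kt
Leg 4: heading 141.1°; drift +12.2° → track 153.3°, groundspeed 130.7 kt
Leg 5: heading 205.5°; drift -8.1° → track 197.4°, groundspeed 134.6 kt
Leg 6: heading 210.4°; drift -9.6° → track 200.8°, groundspeed 133.3 kt

Leg 1: track=162.7°, groundspeed=134.6 kt
Leg 2: track=88.8°, groundspeed=81.4 kt
Leg 3: track=102.8°, groundspeed=92.7 kt
Leg 4: track=153.3°, groundspeed=130.7 kt
Leg 5: track=197.4°, groundspeed=134.6 kt
Leg 6: track=200.8°, groundspeed=133.3 kt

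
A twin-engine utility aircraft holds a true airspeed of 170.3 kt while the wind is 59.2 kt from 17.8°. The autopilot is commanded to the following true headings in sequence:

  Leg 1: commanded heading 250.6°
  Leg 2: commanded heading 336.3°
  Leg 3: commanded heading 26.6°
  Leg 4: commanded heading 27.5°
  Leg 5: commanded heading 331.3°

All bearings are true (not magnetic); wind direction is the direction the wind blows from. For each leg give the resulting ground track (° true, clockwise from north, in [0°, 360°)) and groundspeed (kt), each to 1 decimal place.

Leg 1: track=237.7°, groundspeed=211.4 kt
Leg 2: track=319.0°, groundspeed=131.9 kt
Leg 3: track=31.2°, groundspeed=112.2 kt
Leg 4: track=32.6°, groundspeed=112.4 kt
Leg 5: track=313.0°, groundspeed=136.5 kt

Leg 1: heading 250.6°; drift -12.9° → track 237.7°, groundspeed 211.4 kt
Leg 2: heading 336.3°; drift -17.3° → track 319.0°, groundspeed 131.9 kt
Leg 3: heading 26.6°; drift +4.6° → track 31.2°, groundspeed 112.2 kt
Leg 4: heading 27.5°; drift +5.1° → track 32.6°, groundspeed 112.4 kt
Leg 5: heading 331.3°; drift -18.3° → track 313.0°, groundspeed 136.5 kt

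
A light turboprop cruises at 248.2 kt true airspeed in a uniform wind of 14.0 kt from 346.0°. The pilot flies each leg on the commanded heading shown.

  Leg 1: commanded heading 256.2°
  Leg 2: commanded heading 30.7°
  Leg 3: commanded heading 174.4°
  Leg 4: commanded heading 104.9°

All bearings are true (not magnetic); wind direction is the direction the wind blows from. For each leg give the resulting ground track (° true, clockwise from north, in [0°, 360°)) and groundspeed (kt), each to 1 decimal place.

Leg 1: track=253.0°, groundspeed=248.5 kt
Leg 2: track=33.1°, groundspeed=238.5 kt
Leg 3: track=174.0°, groundspeed=262.1 kt
Leg 4: track=107.7°, groundspeed=255.3 kt

Leg 1: heading 256.2°; drift -3.2° → track 253.0°, groundspeed 248.5 kt
Leg 2: heading 30.7°; drift +2.4° → track 33.1°, groundspeed 238.5 kt
Leg 3: heading 174.4°; drift -0.4° → track 174.0°, groundspeed 262.1 kt
Leg 4: heading 104.9°; drift +2.8° → track 107.7°, groundspeed 255.3 kt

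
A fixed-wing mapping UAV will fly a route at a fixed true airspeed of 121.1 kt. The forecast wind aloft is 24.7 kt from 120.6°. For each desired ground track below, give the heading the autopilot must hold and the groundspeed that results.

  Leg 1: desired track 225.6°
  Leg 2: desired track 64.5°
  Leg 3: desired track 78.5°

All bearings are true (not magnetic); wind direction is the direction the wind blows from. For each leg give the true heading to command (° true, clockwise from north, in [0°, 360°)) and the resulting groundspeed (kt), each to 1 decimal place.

Leg 1: desired track 225.6°; wind correction -11.4° → command heading 214.2°, groundspeed 125.1 kt
Leg 2: desired track 64.5°; wind correction +9.7° → command heading 74.2°, groundspeed 105.6 kt
Leg 3: desired track 78.5°; wind correction +7.9° → command heading 86.4°, groundspeed 101.6 kt

Leg 1: heading=214.2°, groundspeed=125.1 kt
Leg 2: heading=74.2°, groundspeed=105.6 kt
Leg 3: heading=86.4°, groundspeed=101.6 kt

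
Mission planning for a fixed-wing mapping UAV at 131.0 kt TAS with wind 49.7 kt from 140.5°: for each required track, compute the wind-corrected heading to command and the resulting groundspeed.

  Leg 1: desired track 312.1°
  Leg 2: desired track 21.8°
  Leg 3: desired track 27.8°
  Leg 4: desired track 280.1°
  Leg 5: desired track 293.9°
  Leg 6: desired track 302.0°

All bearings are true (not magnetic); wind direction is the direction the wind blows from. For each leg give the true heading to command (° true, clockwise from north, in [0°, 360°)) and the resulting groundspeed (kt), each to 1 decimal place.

Leg 1: heading=308.9°, groundspeed=180.0 kt
Leg 2: heading=41.2°, groundspeed=147.4 kt
Leg 3: heading=48.3°, groundspeed=141.9 kt
Leg 4: heading=265.9°, groundspeed=164.8 kt
Leg 5: heading=284.1°, groundspeed=173.5 kt
Leg 6: heading=295.1°, groundspeed=177.2 kt

Leg 1: desired track 312.1°; wind correction -3.2° → command heading 308.9°, groundspeed 180.0 kt
Leg 2: desired track 21.8°; wind correction +19.4° → command heading 41.2°, groundspeed 147.4 kt
Leg 3: desired track 27.8°; wind correction +20.5° → command heading 48.3°, groundspeed 141.9 kt
Leg 4: desired track 280.1°; wind correction -14.2° → command heading 265.9°, groundspeed 164.8 kt
Leg 5: desired track 293.9°; wind correction -9.8° → command heading 284.1°, groundspeed 173.5 kt
Leg 6: desired track 302.0°; wind correction -6.9° → command heading 295.1°, groundspeed 177.2 kt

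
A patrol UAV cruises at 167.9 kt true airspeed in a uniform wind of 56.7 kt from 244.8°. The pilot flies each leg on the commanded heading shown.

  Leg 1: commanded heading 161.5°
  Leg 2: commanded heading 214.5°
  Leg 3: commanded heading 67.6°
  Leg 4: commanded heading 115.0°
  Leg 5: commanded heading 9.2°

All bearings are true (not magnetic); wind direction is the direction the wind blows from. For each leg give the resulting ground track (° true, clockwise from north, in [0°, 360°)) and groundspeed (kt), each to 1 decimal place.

Leg 1: heading 161.5°; drift -19.2° → track 142.3°, groundspeed 170.8 kt
Leg 2: heading 214.5°; drift -13.5° → track 201.0°, groundspeed 122.3 kt
Leg 3: heading 67.6°; drift -0.7° → track 66.9°, groundspeed 224.5 kt
Leg 4: heading 115.0°; drift -12.0° → track 103.0°, groundspeed 208.8 kt
Leg 5: heading 9.2°; drift +13.2° → track 22.4°, groundspeed 205.3 kt

Leg 1: track=142.3°, groundspeed=170.8 kt
Leg 2: track=201.0°, groundspeed=122.3 kt
Leg 3: track=66.9°, groundspeed=224.5 kt
Leg 4: track=103.0°, groundspeed=208.8 kt
Leg 5: track=22.4°, groundspeed=205.3 kt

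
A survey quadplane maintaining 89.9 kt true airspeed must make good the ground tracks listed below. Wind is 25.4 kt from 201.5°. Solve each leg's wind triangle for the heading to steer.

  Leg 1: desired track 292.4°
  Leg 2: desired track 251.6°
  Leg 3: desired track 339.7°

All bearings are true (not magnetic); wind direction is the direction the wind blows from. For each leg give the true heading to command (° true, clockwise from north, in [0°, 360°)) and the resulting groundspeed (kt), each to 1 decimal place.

Leg 1: desired track 292.4°; wind correction -16.4° → command heading 276.0°, groundspeed 86.6 kt
Leg 2: desired track 251.6°; wind correction -12.5° → command heading 239.1°, groundspeed 71.5 kt
Leg 3: desired track 339.7°; wind correction -10.9° → command heading 328.8°, groundspeed 107.2 kt

Leg 1: heading=276.0°, groundspeed=86.6 kt
Leg 2: heading=239.1°, groundspeed=71.5 kt
Leg 3: heading=328.8°, groundspeed=107.2 kt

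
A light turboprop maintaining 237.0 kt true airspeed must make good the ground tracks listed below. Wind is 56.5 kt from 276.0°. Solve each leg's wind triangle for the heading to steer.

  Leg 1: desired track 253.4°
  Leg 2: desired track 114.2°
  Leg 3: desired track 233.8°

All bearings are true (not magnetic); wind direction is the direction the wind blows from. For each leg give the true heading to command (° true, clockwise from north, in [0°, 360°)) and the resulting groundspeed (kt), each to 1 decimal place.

Leg 1: desired track 253.4°; wind correction +5.3° → command heading 258.7°, groundspeed 183.8 kt
Leg 2: desired track 114.2°; wind correction +4.3° → command heading 118.5°, groundspeed 290.0 kt
Leg 3: desired track 233.8°; wind correction +9.2° → command heading 243.0°, groundspeed 192.1 kt

Leg 1: heading=258.7°, groundspeed=183.8 kt
Leg 2: heading=118.5°, groundspeed=290.0 kt
Leg 3: heading=243.0°, groundspeed=192.1 kt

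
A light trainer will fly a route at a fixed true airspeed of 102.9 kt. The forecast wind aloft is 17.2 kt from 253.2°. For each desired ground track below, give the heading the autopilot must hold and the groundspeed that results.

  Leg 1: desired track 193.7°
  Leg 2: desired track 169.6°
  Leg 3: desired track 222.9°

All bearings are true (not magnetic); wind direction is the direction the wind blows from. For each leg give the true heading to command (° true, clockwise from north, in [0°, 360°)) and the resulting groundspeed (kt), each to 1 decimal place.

Leg 1: heading=202.0°, groundspeed=93.1 kt
Leg 2: heading=179.2°, groundspeed=99.6 kt
Leg 3: heading=227.7°, groundspeed=87.7 kt

Leg 1: desired track 193.7°; wind correction +8.3° → command heading 202.0°, groundspeed 93.1 kt
Leg 2: desired track 169.6°; wind correction +9.6° → command heading 179.2°, groundspeed 99.6 kt
Leg 3: desired track 222.9°; wind correction +4.8° → command heading 227.7°, groundspeed 87.7 kt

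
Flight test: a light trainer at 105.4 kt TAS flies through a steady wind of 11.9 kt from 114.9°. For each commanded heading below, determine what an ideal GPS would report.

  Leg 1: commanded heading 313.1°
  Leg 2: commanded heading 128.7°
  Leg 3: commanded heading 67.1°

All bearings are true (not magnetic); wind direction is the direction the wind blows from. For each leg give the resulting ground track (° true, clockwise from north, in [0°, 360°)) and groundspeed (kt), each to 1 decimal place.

Leg 1: heading 313.1°; drift -1.8° → track 311.3°, groundspeed 116.8 kt
Leg 2: heading 128.7°; drift +1.7° → track 130.4°, groundspeed 93.9 kt
Leg 3: heading 67.1°; drift -5.2° → track 61.9°, groundspeed 97.8 kt

Leg 1: track=311.3°, groundspeed=116.8 kt
Leg 2: track=130.4°, groundspeed=93.9 kt
Leg 3: track=61.9°, groundspeed=97.8 kt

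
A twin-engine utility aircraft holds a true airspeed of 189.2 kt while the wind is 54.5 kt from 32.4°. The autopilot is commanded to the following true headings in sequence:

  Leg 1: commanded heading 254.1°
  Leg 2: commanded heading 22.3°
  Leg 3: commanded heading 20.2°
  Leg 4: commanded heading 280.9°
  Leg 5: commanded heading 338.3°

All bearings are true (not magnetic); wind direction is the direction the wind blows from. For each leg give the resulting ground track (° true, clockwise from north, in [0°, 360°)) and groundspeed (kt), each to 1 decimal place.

Leg 1: track=245.1°, groundspeed=232.7 kt
Leg 2: track=18.3°, groundspeed=135.9 kt
Leg 3: track=15.4°, groundspeed=136.4 kt
Leg 4: track=267.3°, groundspeed=215.2 kt
Leg 5: track=322.6°, groundspeed=163.3 kt

Leg 1: heading 254.1°; drift -9.0° → track 245.1°, groundspeed 232.7 kt
Leg 2: heading 22.3°; drift -4.0° → track 18.3°, groundspeed 135.9 kt
Leg 3: heading 20.2°; drift -4.8° → track 15.4°, groundspeed 136.4 kt
Leg 4: heading 280.9°; drift -13.6° → track 267.3°, groundspeed 215.2 kt
Leg 5: heading 338.3°; drift -15.7° → track 322.6°, groundspeed 163.3 kt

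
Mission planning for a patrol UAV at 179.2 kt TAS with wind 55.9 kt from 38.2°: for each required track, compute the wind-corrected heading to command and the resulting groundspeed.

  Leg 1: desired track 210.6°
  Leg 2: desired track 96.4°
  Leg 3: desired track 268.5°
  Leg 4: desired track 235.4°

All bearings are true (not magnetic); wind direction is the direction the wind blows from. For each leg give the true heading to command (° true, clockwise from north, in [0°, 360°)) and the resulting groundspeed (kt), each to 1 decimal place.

Leg 1: heading=208.2°, groundspeed=234.5 kt
Leg 2: heading=81.0°, groundspeed=143.3 kt
Leg 3: heading=282.4°, groundspeed=209.7 kt
Leg 4: heading=240.7°, groundspeed=231.8 kt

Leg 1: desired track 210.6°; wind correction -2.4° → command heading 208.2°, groundspeed 234.5 kt
Leg 2: desired track 96.4°; wind correction -15.4° → command heading 81.0°, groundspeed 143.3 kt
Leg 3: desired track 268.5°; wind correction +13.9° → command heading 282.4°, groundspeed 209.7 kt
Leg 4: desired track 235.4°; wind correction +5.3° → command heading 240.7°, groundspeed 231.8 kt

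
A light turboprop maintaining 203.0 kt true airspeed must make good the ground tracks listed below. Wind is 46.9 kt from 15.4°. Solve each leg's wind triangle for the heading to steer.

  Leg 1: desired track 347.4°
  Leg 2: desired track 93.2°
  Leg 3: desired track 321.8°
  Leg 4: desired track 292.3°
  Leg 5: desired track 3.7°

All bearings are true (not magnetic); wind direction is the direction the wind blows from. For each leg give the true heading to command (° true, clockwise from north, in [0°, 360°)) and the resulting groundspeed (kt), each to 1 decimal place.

Leg 1: heading=353.6°, groundspeed=160.4 kt
Leg 2: heading=80.1°, groundspeed=187.8 kt
Leg 3: heading=332.5°, groundspeed=171.6 kt
Leg 4: heading=305.6°, groundspeed=192.0 kt
Leg 5: heading=6.4°, groundspeed=156.9 kt

Leg 1: desired track 347.4°; wind correction +6.2° → command heading 353.6°, groundspeed 160.4 kt
Leg 2: desired track 93.2°; wind correction -13.1° → command heading 80.1°, groundspeed 187.8 kt
Leg 3: desired track 321.8°; wind correction +10.7° → command heading 332.5°, groundspeed 171.6 kt
Leg 4: desired track 292.3°; wind correction +13.3° → command heading 305.6°, groundspeed 192.0 kt
Leg 5: desired track 3.7°; wind correction +2.7° → command heading 6.4°, groundspeed 156.9 kt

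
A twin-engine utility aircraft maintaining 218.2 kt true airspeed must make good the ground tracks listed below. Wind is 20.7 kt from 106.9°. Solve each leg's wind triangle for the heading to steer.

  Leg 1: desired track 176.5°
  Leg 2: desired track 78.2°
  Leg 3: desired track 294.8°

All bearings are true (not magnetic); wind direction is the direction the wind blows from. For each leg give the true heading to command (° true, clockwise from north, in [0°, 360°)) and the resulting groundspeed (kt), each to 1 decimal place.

Leg 1: heading=171.4°, groundspeed=210.1 kt
Leg 2: heading=80.8°, groundspeed=199.8 kt
Leg 3: heading=295.5°, groundspeed=238.7 kt

Leg 1: desired track 176.5°; wind correction -5.1° → command heading 171.4°, groundspeed 210.1 kt
Leg 2: desired track 78.2°; wind correction +2.6° → command heading 80.8°, groundspeed 199.8 kt
Leg 3: desired track 294.8°; wind correction +0.7° → command heading 295.5°, groundspeed 238.7 kt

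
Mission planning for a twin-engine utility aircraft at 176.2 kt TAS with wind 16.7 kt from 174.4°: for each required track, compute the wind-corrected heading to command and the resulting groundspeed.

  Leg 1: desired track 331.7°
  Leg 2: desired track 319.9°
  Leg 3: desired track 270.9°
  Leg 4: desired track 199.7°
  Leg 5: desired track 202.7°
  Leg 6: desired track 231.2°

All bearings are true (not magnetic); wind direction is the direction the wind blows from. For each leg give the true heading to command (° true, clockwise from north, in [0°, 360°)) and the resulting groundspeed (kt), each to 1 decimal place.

Leg 1: desired track 331.7°; wind correction -2.1° → command heading 329.6°, groundspeed 191.5 kt
Leg 2: desired track 319.9°; wind correction -3.1° → command heading 316.8°, groundspeed 189.7 kt
Leg 3: desired track 270.9°; wind correction -5.4° → command heading 265.5°, groundspeed 177.3 kt
Leg 4: desired track 199.7°; wind correction -2.3° → command heading 197.4°, groundspeed 161.0 kt
Leg 5: desired track 202.7°; wind correction -2.6° → command heading 200.1°, groundspeed 161.3 kt
Leg 6: desired track 231.2°; wind correction -4.5° → command heading 226.7°, groundspeed 166.5 kt

Leg 1: heading=329.6°, groundspeed=191.5 kt
Leg 2: heading=316.8°, groundspeed=189.7 kt
Leg 3: heading=265.5°, groundspeed=177.3 kt
Leg 4: heading=197.4°, groundspeed=161.0 kt
Leg 5: heading=200.1°, groundspeed=161.3 kt
Leg 6: heading=226.7°, groundspeed=166.5 kt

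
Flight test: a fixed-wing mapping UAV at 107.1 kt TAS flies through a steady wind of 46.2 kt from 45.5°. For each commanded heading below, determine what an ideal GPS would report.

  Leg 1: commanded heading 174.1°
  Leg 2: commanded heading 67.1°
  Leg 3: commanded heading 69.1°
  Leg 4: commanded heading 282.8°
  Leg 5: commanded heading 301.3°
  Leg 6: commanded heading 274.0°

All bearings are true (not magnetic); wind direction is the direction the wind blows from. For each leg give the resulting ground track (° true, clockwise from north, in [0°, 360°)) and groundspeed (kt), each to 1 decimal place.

Leg 1: heading 174.1°; drift +14.9° → track 189.0°, groundspeed 140.6 kt
Leg 2: heading 67.1°; drift +14.8° → track 81.9°, groundspeed 66.4 kt
Leg 3: heading 69.1°; drift +15.9° → track 85.0°, groundspeed 67.4 kt
Leg 4: heading 282.8°; drift -16.4° → track 266.4°, groundspeed 137.7 kt
Leg 5: heading 301.3°; drift -20.7° → track 280.6°, groundspeed 126.6 kt
Leg 6: heading 274.0°; drift -14.1° → track 259.9°, groundspeed 142.0 kt

Leg 1: track=189.0°, groundspeed=140.6 kt
Leg 2: track=81.9°, groundspeed=66.4 kt
Leg 3: track=85.0°, groundspeed=67.4 kt
Leg 4: track=266.4°, groundspeed=137.7 kt
Leg 5: track=280.6°, groundspeed=126.6 kt
Leg 6: track=259.9°, groundspeed=142.0 kt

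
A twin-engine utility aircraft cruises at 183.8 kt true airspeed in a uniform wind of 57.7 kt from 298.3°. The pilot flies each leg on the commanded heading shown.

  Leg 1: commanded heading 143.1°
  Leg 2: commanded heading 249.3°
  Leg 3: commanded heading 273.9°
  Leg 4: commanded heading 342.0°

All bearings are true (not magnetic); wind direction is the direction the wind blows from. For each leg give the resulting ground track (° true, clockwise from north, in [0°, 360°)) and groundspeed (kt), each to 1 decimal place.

Leg 1: track=137.2°, groundspeed=237.4 kt
Leg 2: track=232.7°, groundspeed=152.3 kt
Leg 3: track=263.6°, groundspeed=133.4 kt
Leg 4: track=357.7°, groundspeed=147.6 kt

Leg 1: heading 143.1°; drift -5.9° → track 137.2°, groundspeed 237.4 kt
Leg 2: heading 249.3°; drift -16.6° → track 232.7°, groundspeed 152.3 kt
Leg 3: heading 273.9°; drift -10.3° → track 263.6°, groundspeed 133.4 kt
Leg 4: heading 342.0°; drift +15.7° → track 357.7°, groundspeed 147.6 kt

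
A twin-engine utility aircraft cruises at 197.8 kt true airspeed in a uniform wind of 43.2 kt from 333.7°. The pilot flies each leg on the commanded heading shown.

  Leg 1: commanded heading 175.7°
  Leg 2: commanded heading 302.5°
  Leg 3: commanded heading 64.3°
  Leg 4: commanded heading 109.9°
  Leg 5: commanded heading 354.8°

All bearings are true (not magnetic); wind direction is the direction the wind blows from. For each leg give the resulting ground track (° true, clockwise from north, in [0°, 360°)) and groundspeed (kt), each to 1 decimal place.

Leg 1: heading 175.7°; drift -3.9° → track 171.8°, groundspeed 238.4 kt
Leg 2: heading 302.5°; drift -7.9° → track 294.6°, groundspeed 162.4 kt
Leg 3: heading 64.3°; drift +12.3° → track 76.6°, groundspeed 202.9 kt
Leg 4: heading 109.9°; drift +7.4° → track 117.3°, groundspeed 230.9 kt
Leg 5: heading 354.8°; drift +5.6° → track 0.4°, groundspeed 158.3 kt

Leg 1: track=171.8°, groundspeed=238.4 kt
Leg 2: track=294.6°, groundspeed=162.4 kt
Leg 3: track=76.6°, groundspeed=202.9 kt
Leg 4: track=117.3°, groundspeed=230.9 kt
Leg 5: track=0.4°, groundspeed=158.3 kt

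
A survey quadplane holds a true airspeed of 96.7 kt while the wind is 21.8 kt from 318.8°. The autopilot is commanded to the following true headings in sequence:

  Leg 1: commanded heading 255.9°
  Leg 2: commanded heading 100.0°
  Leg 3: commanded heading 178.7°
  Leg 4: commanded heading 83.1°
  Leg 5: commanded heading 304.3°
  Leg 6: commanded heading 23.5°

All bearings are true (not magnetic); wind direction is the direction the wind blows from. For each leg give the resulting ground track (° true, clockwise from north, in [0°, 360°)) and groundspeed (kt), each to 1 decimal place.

Leg 1: heading 255.9°; drift -12.6° → track 243.3°, groundspeed 88.9 kt
Leg 2: heading 100.0°; drift +6.9° → track 106.9°, groundspeed 114.5 kt
Leg 3: heading 178.7°; drift -7.0° → track 171.7°, groundspeed 114.3 kt
Leg 4: heading 83.1°; drift +9.4° → track 92.5°, groundspeed 110.5 kt
Leg 5: heading 304.3°; drift -4.1° → track 300.2°, groundspeed 75.8 kt
Leg 6: heading 23.5°; drift +12.7° → track 36.2°, groundspeed 89.6 kt

Leg 1: track=243.3°, groundspeed=88.9 kt
Leg 2: track=106.9°, groundspeed=114.5 kt
Leg 3: track=171.7°, groundspeed=114.3 kt
Leg 4: track=92.5°, groundspeed=110.5 kt
Leg 5: track=300.2°, groundspeed=75.8 kt
Leg 6: track=36.2°, groundspeed=89.6 kt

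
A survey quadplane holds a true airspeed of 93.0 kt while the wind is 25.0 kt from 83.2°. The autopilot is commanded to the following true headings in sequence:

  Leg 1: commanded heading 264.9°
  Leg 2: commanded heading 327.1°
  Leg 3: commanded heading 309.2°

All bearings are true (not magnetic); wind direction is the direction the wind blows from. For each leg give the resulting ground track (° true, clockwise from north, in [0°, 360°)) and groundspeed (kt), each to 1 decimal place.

Leg 1: track=264.5°, groundspeed=118.0 kt
Leg 2: track=314.9°, groundspeed=106.4 kt
Leg 3: track=299.9°, groundspeed=111.8 kt

Leg 1: heading 264.9°; drift -0.4° → track 264.5°, groundspeed 118.0 kt
Leg 2: heading 327.1°; drift -12.2° → track 314.9°, groundspeed 106.4 kt
Leg 3: heading 309.2°; drift -9.3° → track 299.9°, groundspeed 111.8 kt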